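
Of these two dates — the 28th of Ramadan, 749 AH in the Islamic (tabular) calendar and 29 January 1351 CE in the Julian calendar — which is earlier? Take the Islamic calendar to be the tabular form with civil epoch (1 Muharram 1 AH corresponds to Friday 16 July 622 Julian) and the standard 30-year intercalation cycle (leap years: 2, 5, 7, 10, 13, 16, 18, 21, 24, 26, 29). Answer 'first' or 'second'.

first

First date → JDN 2213769; second date → JDN 2214539.
JDN 2213769 < JDN 2214539, so the first date is earlier.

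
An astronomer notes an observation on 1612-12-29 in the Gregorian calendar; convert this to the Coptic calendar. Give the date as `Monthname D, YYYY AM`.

Koiak 23, 1329 AM

Both dates share Julian Day Number 2310194; in the Coptic calendar that is 23 Koiak 1329 AM.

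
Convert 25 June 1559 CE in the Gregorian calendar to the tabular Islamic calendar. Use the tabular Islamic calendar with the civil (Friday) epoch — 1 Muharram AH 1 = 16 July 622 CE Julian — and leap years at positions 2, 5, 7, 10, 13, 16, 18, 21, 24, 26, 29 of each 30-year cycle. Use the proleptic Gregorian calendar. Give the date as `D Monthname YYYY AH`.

9 Ramadan 966 AH

Julian Day Number of the source date = 2290648.
Converting JDN 2290648 to the tabular Islamic calendar gives 9 Ramadan 966 AH.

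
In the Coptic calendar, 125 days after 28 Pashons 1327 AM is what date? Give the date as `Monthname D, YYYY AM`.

Thout 27, 1328 AM

Counting 125 days forward from JDN 2309618 reaches JDN 2309743, which is Thout 27, 1328 AM.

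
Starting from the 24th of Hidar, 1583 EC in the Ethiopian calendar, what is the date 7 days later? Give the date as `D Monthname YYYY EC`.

Counting 7 days forward from JDN 2302129 reaches JDN 2302136, which is 1 Tahsas 1583 EC.

1 Tahsas 1583 EC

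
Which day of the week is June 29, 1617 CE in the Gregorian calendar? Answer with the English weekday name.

JDN 2311837 mod 7 = 3, and JDN 0 was a Monday, so this is a Thursday.

Thursday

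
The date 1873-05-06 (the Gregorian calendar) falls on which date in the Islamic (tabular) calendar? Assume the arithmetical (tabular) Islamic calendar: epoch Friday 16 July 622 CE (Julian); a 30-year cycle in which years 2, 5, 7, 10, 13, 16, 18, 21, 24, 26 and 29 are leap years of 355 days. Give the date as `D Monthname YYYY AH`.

8 Rabi' al-Awwal 1290 AH

Both dates share Julian Day Number 2405285; in the tabular Islamic calendar that is 8 Rabi' al-Awwal 1290 AH.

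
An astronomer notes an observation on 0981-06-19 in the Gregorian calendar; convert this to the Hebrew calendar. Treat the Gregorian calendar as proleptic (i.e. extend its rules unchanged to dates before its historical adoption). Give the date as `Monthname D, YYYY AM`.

Tammuz 8, 4741 AM

Julian Day Number of the source date = 2079533.
Converting JDN 2079533 to the Hebrew calendar gives 8 Tammuz 4741 AM.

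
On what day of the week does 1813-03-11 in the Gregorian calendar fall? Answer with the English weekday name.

Thursday

2383314 ≡ 3 (mod 7); counting from Monday = 0 gives Thursday.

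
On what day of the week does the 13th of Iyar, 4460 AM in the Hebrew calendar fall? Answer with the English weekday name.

Thursday

In the proleptic Gregorian calendar this is 10 May 700 (JDN 1976859).
1976859 ≡ 3 (mod 7); counting from Monday = 0 gives Thursday.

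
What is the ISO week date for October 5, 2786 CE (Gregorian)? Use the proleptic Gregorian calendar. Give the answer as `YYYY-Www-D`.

2786-W40-7

The weekday is Sunday (ISO weekday 7).
That Sunday belongs to ISO week 40 of ISO year 2786.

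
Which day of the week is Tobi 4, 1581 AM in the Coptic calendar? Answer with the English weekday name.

Wednesday

In the Gregorian calendar this is 11 January 1865 (JDN 2402248).
JDN 2402248 mod 7 = 2, and JDN 0 was a Monday, so this is a Wednesday.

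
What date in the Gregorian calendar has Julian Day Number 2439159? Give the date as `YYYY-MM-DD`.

JDN 2451545 is 1 Jan 2000; 2439159 is −12386 days from there.

1966-02-02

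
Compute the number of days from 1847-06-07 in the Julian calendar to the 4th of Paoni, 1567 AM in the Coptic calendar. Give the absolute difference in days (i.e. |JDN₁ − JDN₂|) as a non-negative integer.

JDN of the first date = 2395832.
JDN of the second date = 2397284.
|2397284 − 2395832| = 1452.

1452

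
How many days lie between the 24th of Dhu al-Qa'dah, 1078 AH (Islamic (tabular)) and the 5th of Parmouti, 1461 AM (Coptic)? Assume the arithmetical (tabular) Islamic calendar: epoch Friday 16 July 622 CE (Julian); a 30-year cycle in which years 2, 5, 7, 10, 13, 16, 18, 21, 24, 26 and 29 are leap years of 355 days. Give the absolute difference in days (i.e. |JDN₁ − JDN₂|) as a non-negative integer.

28098

First date → JDN 2330411; second date → JDN 2358509.
The interval is |2330411 − 2358509| = 28098 days.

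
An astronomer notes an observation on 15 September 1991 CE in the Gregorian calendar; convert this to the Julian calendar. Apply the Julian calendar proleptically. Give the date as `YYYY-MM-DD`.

1991-09-02

For dates in this range the Gregorian date is 13 days ahead of the Julian.
15 September 1991 Gregorian − 13 days → 2 September 1991 Julian.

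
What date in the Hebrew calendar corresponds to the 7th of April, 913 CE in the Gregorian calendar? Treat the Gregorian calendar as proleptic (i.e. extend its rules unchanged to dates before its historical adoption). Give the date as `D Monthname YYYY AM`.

Both dates share Julian Day Number 2054623; in the Hebrew calendar that is 23 Nisan 4673 AM.

23 Nisan 4673 AM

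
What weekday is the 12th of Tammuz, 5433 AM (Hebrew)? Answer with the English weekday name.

In the Gregorian calendar this is 26 June 1673 (JDN 2332288).
2332288 ≡ 0 (mod 7); counting from Monday = 0 gives Monday.

Monday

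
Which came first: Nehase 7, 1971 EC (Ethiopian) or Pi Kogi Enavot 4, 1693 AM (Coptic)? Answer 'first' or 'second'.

second

Converting both to JDN: 2444099 vs 2443396; the smaller is the second.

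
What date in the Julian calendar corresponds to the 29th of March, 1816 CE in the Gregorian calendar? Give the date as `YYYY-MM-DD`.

1816-03-17

At this point the Julian calendar is 12 days behind the Gregorian.
29 March 1816 Gregorian − 12 days → 17 March 1816 Julian.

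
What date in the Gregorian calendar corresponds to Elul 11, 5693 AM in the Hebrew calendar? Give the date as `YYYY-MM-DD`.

Both dates share Julian Day Number 2427318; in the Gregorian calendar that is 2 September 1933 CE.

1933-09-02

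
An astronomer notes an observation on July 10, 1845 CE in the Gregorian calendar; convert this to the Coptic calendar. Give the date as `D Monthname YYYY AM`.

4 Epip 1561 AM

Julian Day Number of the source date = 2395123.
Converting JDN 2395123 to the Coptic calendar gives 4 Epip 1561 AM.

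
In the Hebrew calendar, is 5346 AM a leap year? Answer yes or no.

Hebrew year 5346 is year 7 of its 19-year Metonic cycle; leap years are at positions 3, 6, 8, 11, 14, 17, 19, so it is a common year (12 months).

no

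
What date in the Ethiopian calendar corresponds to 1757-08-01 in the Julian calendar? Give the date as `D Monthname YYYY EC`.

8 Nehase 1749 EC

The source date corresponds to 12 August 1757 in the Gregorian calendar (JDN 2363015).
That day falls on 8 Nehase 1749 EC in the Ethiopian calendar.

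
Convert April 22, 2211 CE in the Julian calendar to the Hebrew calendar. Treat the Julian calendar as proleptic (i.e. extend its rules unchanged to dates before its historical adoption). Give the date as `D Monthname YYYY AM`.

Julian Day Number of the source date = 2528737.
Converting JDN 2528737 to the Hebrew calendar gives 23 Iyar 5971 AM.

23 Iyar 5971 AM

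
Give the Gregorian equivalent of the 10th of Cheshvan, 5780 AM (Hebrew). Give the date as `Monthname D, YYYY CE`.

Both dates share Julian Day Number 2458796; in the Gregorian calendar that is 8 November 2019 CE.

November 8, 2019 CE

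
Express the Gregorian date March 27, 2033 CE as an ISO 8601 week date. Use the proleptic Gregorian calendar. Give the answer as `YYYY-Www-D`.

The weekday is Sunday (ISO weekday 7).
That Sunday belongs to ISO week 12 of ISO year 2033.

2033-W12-7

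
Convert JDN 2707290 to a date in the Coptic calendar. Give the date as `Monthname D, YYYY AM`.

Paremhat 2, 2416 AM

JDN 2707290 is 17 March 2700 in the Gregorian calendar.
In the Coptic calendar that day is Paremhat 2, 2416 AM.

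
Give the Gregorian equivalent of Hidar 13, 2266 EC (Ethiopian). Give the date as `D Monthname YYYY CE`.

24 November 2273 CE

Both dates share Julian Day Number 2551584; in the Gregorian calendar that is 24 November 2273 CE.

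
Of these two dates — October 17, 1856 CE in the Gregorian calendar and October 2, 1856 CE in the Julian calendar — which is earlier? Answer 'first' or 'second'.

The two dates have Julian Day Numbers 2399240 and 2399237 respectively.
Since 2399237 < 2399240, the second date comes first.

second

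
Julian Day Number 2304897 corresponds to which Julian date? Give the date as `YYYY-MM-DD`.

The Gregorian equivalent of JDN 2304897 is 29 June 1598.
In the Julian calendar that day is 1598-06-19.

1598-06-19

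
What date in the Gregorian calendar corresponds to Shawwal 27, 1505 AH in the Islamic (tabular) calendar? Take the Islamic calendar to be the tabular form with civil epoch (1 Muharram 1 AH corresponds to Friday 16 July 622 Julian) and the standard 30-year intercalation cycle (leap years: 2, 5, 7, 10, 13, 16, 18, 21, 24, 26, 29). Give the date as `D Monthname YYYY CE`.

23 July 2082 CE

Julian Day Number of the source date = 2481699.
Converting JDN 2481699 to the Gregorian calendar gives 23 July 2082 CE.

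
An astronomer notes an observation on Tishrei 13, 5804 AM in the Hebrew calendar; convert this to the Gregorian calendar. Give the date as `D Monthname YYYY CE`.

17 October 2043 CE

Both dates share Julian Day Number 2467540; in the Gregorian calendar that is 17 October 2043 CE.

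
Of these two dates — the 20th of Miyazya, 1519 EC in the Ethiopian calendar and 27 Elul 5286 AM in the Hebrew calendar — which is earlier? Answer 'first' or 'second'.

second

The two dates have Julian Day Numbers 2278899 and 2278677 respectively.
Since 2278677 < 2278899, the second date comes first.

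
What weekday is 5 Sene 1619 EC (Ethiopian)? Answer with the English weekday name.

Wednesday

In the Gregorian calendar this is 9 June 1627 (JDN 2315469).
Since JDN mod 7 = 2 (0 = Monday), the day is Wednesday.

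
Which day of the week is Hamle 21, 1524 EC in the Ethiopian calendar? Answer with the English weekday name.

Equivalently 25 July 1532 Gregorian, JDN 2280817.
JDN 2280817 mod 7 = 0, and JDN 0 was a Monday, so this is a Monday.

Monday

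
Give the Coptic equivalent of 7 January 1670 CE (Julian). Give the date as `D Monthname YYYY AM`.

12 Tobi 1386 AM

Both dates share Julian Day Number 2331032; in the Coptic calendar that is 12 Tobi 1386 AM.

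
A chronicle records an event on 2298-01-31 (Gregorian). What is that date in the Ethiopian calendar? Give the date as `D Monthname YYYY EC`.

Both dates share Julian Day Number 2560418; in the Ethiopian calendar that is 21 Tir 2290 EC.

21 Tir 2290 EC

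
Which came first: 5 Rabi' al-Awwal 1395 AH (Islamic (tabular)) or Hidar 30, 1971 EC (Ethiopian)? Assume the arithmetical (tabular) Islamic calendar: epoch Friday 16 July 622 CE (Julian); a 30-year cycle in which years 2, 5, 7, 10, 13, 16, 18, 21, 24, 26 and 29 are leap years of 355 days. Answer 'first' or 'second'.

first

First date → JDN 2442490; second date → JDN 2443852.
JDN 2442490 < JDN 2443852, so the first date is earlier.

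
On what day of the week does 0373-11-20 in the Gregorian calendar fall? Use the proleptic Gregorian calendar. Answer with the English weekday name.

Tuesday

Since JDN mod 7 = 1 (0 = Monday), the day is Tuesday.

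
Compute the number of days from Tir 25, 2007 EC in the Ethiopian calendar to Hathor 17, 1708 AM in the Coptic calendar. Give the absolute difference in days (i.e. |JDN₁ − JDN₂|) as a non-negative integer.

JDN of the first date = 2457056.
JDN of the second date = 2448588.
|2448588 − 2457056| = 8468.

8468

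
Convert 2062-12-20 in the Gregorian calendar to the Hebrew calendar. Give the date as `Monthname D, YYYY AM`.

Kislev 18, 5823 AM

Julian Day Number of the source date = 2474544.
Converting JDN 2474544 to the Hebrew calendar gives 18 Kislev 5823 AM.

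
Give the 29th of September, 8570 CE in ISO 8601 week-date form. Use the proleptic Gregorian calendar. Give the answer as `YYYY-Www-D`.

8570-W39-6

The weekday is Saturday (ISO weekday 6).
That Saturday belongs to ISO week 39 of ISO year 8570.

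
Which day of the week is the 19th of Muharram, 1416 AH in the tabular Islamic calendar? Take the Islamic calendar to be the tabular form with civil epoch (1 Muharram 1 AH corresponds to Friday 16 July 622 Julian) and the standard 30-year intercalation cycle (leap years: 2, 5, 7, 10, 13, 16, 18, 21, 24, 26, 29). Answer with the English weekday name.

Equivalently 18 June 1995 Gregorian, JDN 2449887.
Since JDN mod 7 = 6 (0 = Monday), the day is Sunday.

Sunday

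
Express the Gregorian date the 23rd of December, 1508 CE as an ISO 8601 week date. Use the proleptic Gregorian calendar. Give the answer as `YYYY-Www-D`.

The weekday is Wednesday (ISO weekday 3).
That Wednesday belongs to ISO week 52 of ISO year 1508.

1508-W52-3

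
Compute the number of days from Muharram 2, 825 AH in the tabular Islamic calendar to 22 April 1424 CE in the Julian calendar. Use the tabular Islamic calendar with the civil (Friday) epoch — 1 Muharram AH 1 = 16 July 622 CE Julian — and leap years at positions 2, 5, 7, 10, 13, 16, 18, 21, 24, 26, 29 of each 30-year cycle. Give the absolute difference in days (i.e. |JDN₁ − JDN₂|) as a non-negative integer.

JDN of the first date = 2240439.
JDN of the second date = 2241286.
|2241286 − 2240439| = 847.

847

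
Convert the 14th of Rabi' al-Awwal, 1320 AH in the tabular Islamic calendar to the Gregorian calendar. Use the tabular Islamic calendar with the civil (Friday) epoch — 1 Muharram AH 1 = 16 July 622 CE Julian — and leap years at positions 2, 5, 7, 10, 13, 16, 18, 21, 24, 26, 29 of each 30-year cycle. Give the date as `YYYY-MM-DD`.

1902-06-21

Julian Day Number of the source date = 2415922.
Converting JDN 2415922 to the Gregorian calendar gives 21 June 1902 CE.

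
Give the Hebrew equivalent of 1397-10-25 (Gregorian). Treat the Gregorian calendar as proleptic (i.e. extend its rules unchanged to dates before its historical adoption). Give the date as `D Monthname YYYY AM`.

Both dates share Julian Day Number 2231602; in the Hebrew calendar that is 26 Tishrei 5158 AM.

26 Tishrei 5158 AM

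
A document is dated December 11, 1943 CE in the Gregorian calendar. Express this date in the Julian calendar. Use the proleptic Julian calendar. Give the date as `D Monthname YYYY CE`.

28 November 1943 CE

The Julian–Gregorian offset here is 13 days (Julian trailing).
11 December 1943 Gregorian − 13 days → 28 November 1943 Julian.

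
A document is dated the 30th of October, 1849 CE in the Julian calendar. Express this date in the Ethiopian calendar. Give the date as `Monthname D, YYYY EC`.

Hidar 3, 1842 EC

Julian Day Number of the source date = 2396708.
Converting JDN 2396708 to the Ethiopian calendar gives 3 Hidar 1842 EC.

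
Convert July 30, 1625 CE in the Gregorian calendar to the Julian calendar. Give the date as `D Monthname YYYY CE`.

For dates in this range the Gregorian date is 10 days ahead of the Julian.
30 July 1625 Gregorian − 10 days → 20 July 1625 Julian.

20 July 1625 CE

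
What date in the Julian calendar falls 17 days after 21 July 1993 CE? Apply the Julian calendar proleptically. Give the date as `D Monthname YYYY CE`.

The starting date is JDN 2449203; 2449203 + 17 = 2449220.
JDN 2449220 corresponds to 7 August 1993 CE.

7 August 1993 CE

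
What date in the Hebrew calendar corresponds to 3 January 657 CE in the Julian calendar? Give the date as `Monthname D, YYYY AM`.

The source date corresponds to 6 January 657 in the proleptic Gregorian calendar (JDN 1961030).
That day falls on 12 Tevet 4417 AM in the Hebrew calendar.

Tevet 12, 4417 AM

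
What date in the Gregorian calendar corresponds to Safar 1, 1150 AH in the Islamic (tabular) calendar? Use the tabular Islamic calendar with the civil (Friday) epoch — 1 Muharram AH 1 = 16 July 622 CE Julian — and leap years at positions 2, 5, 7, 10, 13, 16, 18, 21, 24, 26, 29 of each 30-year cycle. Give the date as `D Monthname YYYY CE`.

Both dates share Julian Day Number 2355637; in the Gregorian calendar that is 31 May 1737 CE.

31 May 1737 CE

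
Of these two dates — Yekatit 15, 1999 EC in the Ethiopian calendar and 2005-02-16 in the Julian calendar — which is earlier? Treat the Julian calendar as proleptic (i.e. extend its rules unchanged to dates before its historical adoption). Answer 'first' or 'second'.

second

The two dates have Julian Day Numbers 2454154 and 2453431 respectively.
Since 2453431 < 2454154, the second date comes first.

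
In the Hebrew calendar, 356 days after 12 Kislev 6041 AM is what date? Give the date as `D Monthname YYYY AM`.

13 Kislev 6042 AM

Counting 356 days forward from JDN 2554152 reaches JDN 2554508, which is 13 Kislev 6042 AM.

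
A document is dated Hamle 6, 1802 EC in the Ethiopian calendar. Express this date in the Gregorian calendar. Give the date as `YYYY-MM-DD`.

Julian Day Number of the source date = 2382341.
Converting JDN 2382341 to the Gregorian calendar gives 12 July 1810 CE.

1810-07-12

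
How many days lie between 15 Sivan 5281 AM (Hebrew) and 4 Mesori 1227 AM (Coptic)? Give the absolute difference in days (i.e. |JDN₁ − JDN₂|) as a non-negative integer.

First date → JDN 2276744; second date → JDN 2273159.
The interval is |2276744 − 2273159| = 3585 days.

3585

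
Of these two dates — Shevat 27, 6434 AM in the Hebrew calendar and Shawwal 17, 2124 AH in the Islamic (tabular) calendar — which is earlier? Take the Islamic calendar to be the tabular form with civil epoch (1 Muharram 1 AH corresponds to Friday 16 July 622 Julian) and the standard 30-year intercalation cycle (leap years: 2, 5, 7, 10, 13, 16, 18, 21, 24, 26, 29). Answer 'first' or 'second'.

first

First date → JDN 2697775; second date → JDN 2701042.
JDN 2697775 < JDN 2701042, so the first date is earlier.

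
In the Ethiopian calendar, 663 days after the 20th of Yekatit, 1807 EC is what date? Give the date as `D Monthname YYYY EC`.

The starting date is JDN 2384031; 2384031 + 663 = 2384694.
JDN 2384694 corresponds to 12 Tahsas 1809 EC.

12 Tahsas 1809 EC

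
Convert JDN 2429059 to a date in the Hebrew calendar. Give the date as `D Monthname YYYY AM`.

JDN 2429059 is 9 June 1938 in the Gregorian calendar.
In the Hebrew calendar that day is 10 Sivan 5698 AM.

10 Sivan 5698 AM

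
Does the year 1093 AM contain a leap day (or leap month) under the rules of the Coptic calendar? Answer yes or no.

1093 mod 4 = 1; in the Coptic calendar a year is leap when year mod 4 = 3, so it is a common year.

no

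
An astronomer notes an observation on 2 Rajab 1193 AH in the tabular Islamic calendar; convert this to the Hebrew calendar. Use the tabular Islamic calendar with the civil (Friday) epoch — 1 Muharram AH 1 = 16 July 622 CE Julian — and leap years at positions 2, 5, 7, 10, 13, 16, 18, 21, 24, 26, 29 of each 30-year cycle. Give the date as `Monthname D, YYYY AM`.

Av 3, 5539 AM

Both dates share Julian Day Number 2371023; in the Hebrew calendar that is 3 Av 5539 AM.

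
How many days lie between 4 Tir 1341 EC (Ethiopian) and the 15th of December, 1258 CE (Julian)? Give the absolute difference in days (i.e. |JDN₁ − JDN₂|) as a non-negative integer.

JDN of the first date = 2213779.
JDN of the second date = 2180891.
|2180891 − 2213779| = 32888.

32888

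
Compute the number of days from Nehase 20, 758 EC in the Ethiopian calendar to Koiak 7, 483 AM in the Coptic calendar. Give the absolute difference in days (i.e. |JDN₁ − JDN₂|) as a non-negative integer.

JDN of the first date = 2001064.
JDN of the second date = 2001176.
|2001176 − 2001064| = 112.

112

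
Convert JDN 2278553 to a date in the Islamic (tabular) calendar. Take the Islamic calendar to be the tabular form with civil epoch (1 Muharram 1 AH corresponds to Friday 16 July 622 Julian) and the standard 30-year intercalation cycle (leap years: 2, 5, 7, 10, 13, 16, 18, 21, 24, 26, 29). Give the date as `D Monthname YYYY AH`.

JDN 2278553 is 14 May 1526 in the proleptic Gregorian calendar.
In the tabular Islamic calendar that day is 22 Rajab 932 AH.

22 Rajab 932 AH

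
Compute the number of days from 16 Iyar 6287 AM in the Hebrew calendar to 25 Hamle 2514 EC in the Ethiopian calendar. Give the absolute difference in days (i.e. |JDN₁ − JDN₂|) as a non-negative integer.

1747

JDN of the first date = 2644165.
JDN of the second date = 2642418.
|2642418 − 2644165| = 1747.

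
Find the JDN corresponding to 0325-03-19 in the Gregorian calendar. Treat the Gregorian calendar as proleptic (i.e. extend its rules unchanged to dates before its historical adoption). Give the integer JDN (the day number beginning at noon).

JDN 2451545 is 1 January 2000 CE (Gregorian); the target day is −611704 days from there, so JDN = 1839841.

1839841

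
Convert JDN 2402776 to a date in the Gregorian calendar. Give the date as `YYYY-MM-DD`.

Counting from JDN 2299161 = 15 Oct 1582 gives an offset of 103615 days.

1866-06-23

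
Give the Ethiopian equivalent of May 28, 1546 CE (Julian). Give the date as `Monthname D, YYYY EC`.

Sene 3, 1538 EC

Julian Day Number of the source date = 2285882.
Converting JDN 2285882 to the Ethiopian calendar gives 3 Sene 1538 EC.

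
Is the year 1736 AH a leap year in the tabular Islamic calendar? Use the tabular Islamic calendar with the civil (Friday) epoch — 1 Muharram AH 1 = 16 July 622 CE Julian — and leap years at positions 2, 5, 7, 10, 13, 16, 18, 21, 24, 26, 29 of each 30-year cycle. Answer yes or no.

Year 1736 AH is year 26 of its 30-year cycle; leap positions are 2, 5, 7, 10, 13, 16, 18, 21, 24, 26, 29, so it is a leap year (355 days).

yes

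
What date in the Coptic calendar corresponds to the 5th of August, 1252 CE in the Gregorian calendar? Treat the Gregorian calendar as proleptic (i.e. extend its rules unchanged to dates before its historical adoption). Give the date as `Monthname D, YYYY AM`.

Julian Day Number of the source date = 2178561.
Converting JDN 2178561 to the Coptic calendar gives 5 Mesori 968 AM.

Mesori 5, 968 AM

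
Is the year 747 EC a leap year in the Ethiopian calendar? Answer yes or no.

yes

747 mod 4 = 3; in the Ethiopian calendar a year is leap when year mod 4 = 3, so it is a leap year.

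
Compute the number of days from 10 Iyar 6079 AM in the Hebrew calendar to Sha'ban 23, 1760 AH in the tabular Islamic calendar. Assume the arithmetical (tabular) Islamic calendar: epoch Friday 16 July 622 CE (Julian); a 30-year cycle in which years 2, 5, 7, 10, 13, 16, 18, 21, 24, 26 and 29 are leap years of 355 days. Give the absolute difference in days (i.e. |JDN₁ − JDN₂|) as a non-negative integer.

JDN of the first date = 2568177.
JDN of the second date = 2572000.
|2572000 − 2568177| = 3823.

3823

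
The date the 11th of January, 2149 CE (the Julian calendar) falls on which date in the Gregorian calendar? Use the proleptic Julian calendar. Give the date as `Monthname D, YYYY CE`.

At this point the Julian calendar is 14 days behind the Gregorian.
11 January 2149 Julian + 14 days → 25 January 2149 Gregorian.

January 25, 2149 CE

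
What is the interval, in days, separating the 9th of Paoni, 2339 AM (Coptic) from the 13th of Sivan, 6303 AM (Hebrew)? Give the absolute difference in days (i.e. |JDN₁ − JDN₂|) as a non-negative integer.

First date → JDN 2679262; second date → JDN 2650038.
The interval is |2679262 − 2650038| = 29224 days.

29224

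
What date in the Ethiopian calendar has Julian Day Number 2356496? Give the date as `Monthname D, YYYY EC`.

JDN 2356496 is 7 October 1739 in the Gregorian calendar.
In the Ethiopian calendar that day is Meskerem 28, 1732 EC.

Meskerem 28, 1732 EC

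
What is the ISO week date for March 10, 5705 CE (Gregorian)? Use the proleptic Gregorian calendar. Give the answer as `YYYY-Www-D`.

The weekday is Tuesday (ISO weekday 2).
That Tuesday belongs to ISO week 11 of ISO year 5705.

5705-W11-2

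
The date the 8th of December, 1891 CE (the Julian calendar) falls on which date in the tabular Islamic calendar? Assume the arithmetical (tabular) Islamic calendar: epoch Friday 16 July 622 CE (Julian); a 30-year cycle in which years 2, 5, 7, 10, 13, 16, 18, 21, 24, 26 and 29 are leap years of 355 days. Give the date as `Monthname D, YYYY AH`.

The source date corresponds to 20 December 1891 in the Gregorian calendar (JDN 2412087).
That day falls on 18 Jumada al-Awwal 1309 AH in the tabular Islamic calendar.

Jumada al-Awwal 18, 1309 AH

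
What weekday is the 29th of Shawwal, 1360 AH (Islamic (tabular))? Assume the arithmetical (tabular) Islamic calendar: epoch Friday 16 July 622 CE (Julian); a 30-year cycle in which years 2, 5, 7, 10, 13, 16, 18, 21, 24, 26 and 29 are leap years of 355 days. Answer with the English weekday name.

Equivalently 19 November 1941 Gregorian, JDN 2430318.
JDN 2430318 mod 7 = 2, and JDN 0 was a Monday, so this is a Wednesday.

Wednesday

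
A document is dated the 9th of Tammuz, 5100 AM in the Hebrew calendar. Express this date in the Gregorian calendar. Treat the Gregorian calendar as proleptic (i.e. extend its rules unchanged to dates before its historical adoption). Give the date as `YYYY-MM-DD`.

1340-07-13

Both dates share Julian Day Number 2210679; in the Gregorian calendar that is 13 July 1340 CE.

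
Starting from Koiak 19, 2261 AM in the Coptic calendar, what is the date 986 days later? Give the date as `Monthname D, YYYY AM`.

JDN of Koiak 19, 2261 AM = 2650603.
2650603 + 986 = 2651589.
JDN 2651589 in the Coptic calendar is Pi Kogi Enavot 5, 2263 AM.

Pi Kogi Enavot 5, 2263 AM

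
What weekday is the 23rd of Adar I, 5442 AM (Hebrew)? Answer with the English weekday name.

Tuesday

In the Gregorian calendar this is 3 March 1682 (JDN 2335460).
JDN 2335460 mod 7 = 1, and JDN 0 was a Monday, so this is a Tuesday.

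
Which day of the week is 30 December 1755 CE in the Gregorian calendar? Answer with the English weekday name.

2362424 ≡ 1 (mod 7); counting from Monday = 0 gives Tuesday.

Tuesday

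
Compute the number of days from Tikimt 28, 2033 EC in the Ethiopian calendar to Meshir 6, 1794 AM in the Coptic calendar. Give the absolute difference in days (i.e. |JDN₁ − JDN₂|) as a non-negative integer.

13612

JDN of the first date = 2466466.
JDN of the second date = 2480078.
|2480078 − 2466466| = 13612.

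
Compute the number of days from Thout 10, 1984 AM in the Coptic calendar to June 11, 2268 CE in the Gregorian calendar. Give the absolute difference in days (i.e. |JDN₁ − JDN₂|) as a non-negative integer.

First date → JDN 2549330; second date → JDN 2549592.
The interval is |2549330 − 2549592| = 262 days.

262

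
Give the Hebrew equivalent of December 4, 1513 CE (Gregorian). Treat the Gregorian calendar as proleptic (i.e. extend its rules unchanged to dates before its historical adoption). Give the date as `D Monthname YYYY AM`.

Julian Day Number of the source date = 2274009.
Converting JDN 2274009 to the Hebrew calendar gives 25 Kislev 5274 AM.

25 Kislev 5274 AM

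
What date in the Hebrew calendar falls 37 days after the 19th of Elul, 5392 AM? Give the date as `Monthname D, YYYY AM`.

Tishrei 27, 5393 AM

JDN of the 19th of Elul, 5392 AM = 2317384.
2317384 + 37 = 2317421.
JDN 2317421 in the Hebrew calendar is Tishrei 27, 5393 AM.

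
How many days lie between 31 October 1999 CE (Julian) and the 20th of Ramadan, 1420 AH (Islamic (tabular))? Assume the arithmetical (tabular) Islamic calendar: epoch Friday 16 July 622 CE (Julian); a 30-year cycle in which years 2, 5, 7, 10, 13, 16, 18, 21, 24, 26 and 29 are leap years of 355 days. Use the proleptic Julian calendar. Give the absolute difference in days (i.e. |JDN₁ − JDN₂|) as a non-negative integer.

First date → JDN 2451496; second date → JDN 2451541.
The interval is |2451496 − 2451541| = 45 days.

45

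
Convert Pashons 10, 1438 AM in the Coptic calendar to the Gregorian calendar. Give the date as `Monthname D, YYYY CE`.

May 16, 1722 CE

Julian Day Number of the source date = 2350143.
Converting JDN 2350143 to the Gregorian calendar gives 16 May 1722 CE.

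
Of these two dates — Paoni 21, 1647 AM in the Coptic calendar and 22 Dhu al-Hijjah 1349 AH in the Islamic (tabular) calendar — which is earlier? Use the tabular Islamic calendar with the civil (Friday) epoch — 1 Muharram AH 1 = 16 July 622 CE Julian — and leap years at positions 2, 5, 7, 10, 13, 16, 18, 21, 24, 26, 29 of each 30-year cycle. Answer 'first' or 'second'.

second

Converting both to JDN: 2426521 vs 2426472; the smaller is the second.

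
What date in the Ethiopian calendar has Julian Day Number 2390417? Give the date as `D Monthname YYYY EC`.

JDN 2390417 is 21 August 1832 in the Gregorian calendar.
In the Ethiopian calendar that day is 16 Nehase 1824 EC.

16 Nehase 1824 EC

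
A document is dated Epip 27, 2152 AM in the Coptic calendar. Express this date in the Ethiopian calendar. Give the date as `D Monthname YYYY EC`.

27 Hamle 2428 EC

Both dates share Julian Day Number 2611009; in the Ethiopian calendar that is 27 Hamle 2428 EC.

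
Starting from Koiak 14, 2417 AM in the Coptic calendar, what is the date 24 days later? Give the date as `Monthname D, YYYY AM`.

Tobi 8, 2417 AM

JDN of Koiak 14, 2417 AM = 2707577.
2707577 + 24 = 2707601.
JDN 2707601 in the Coptic calendar is Tobi 8, 2417 AM.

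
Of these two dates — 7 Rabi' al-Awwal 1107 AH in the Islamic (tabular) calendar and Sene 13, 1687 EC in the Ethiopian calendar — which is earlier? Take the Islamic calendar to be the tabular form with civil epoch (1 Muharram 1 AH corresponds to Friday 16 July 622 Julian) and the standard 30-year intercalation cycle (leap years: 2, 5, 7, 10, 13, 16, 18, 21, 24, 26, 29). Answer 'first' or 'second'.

second

Converting both to JDN: 2340435 vs 2340314; the smaller is the second.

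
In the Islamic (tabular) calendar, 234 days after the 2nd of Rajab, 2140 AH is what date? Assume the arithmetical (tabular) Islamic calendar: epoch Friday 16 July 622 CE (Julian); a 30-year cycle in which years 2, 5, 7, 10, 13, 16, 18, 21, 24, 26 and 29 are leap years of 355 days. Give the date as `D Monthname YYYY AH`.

JDN of the 2nd of Rajab, 2140 AH = 2706608.
2706608 + 234 = 2706842.
JDN 2706842 in the tabular Islamic calendar is 28 Safar 2141 AH.

28 Safar 2141 AH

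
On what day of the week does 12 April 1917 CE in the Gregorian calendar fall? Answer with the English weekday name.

Thursday

JDN 2421331 mod 7 = 3, and JDN 0 was a Monday, so this is a Thursday.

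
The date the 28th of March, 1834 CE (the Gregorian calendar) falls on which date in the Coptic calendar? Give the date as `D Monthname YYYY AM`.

20 Paremhat 1550 AM

Both dates share Julian Day Number 2391001; in the Coptic calendar that is 20 Paremhat 1550 AM.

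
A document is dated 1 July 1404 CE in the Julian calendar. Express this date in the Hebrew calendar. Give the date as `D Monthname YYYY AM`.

22 Tammuz 5164 AM

The source date corresponds to 10 July 1404 in the proleptic Gregorian calendar (JDN 2234051).
That day falls on 22 Tammuz 5164 AM in the Hebrew calendar.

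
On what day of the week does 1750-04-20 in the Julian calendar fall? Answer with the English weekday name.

Friday

This is JDN 2360355 (1 May 1750 Gregorian).
Since JDN mod 7 = 4 (0 = Monday), the day is Friday.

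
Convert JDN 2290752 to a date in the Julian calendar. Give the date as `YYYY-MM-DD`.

JDN 2290752 is 7 October 1559 in the proleptic Gregorian calendar.
In the Julian calendar that day is 1559-09-27.

1559-09-27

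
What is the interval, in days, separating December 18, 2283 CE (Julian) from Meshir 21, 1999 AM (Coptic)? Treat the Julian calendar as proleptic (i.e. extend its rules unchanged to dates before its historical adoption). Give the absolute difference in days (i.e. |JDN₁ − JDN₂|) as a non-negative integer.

First date → JDN 2555275; second date → JDN 2554969.
The interval is |2555275 − 2554969| = 306 days.

306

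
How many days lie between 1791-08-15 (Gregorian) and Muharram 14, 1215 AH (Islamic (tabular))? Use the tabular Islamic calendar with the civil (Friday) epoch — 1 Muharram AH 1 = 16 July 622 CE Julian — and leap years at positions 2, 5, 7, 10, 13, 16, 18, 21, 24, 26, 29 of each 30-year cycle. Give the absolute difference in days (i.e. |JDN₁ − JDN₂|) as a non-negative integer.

JDN of the first date = 2375436.
JDN of the second date = 2378654.
|2378654 − 2375436| = 3218.

3218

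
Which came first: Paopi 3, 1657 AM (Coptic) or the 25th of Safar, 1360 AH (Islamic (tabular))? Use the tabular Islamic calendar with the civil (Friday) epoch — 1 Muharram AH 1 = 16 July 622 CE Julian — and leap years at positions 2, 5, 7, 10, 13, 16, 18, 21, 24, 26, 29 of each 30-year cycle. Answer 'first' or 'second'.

Converting both to JDN: 2429916 vs 2430078; the smaller is the first.

first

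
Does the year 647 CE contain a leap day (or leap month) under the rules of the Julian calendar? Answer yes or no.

647 mod 4 = 3, so it is a common year in the Julian calendar.

no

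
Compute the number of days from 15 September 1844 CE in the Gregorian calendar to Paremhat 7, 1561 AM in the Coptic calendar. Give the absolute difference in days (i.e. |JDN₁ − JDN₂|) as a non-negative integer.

First date → JDN 2394825; second date → JDN 2395006.
The interval is |2394825 − 2395006| = 181 days.

181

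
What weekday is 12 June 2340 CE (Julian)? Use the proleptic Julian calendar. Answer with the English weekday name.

Friday

This is JDN 2575906 (28 June 2340 Gregorian).
JDN 2575906 mod 7 = 4, and JDN 0 was a Monday, so this is a Friday.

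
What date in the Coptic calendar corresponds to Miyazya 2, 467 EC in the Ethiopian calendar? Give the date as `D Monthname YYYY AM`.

The source date corresponds to 29 March 475 in the proleptic Gregorian calendar (JDN 1894638).
That day falls on 2 Parmouti 191 AM in the Coptic calendar.

2 Parmouti 191 AM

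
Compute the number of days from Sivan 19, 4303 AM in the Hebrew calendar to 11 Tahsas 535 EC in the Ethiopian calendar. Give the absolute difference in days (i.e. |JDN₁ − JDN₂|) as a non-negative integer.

182

First date → JDN 1919546; second date → JDN 1919364.
The interval is |1919546 − 1919364| = 182 days.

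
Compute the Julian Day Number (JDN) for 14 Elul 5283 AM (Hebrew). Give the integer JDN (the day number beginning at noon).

2277570

Equivalently 4 September 1523 (proleptic Gregorian).
JDN 2400001 is 17 November 1858 CE (Gregorian), MJD 0; the target day is −122431 days from there, so JDN = 2277570.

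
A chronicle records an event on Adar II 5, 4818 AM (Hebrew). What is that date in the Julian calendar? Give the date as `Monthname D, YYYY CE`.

March 3, 1058 CE

Both dates share Julian Day Number 2107554; in the Julian calendar that is 3 March 1058 CE.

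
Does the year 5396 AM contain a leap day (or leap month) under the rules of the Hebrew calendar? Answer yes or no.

Hebrew year 5396 is year 19 of its 19-year Metonic cycle; leap years are at positions 3, 6, 8, 11, 14, 17, 19, so it is a leap year (13 months).

yes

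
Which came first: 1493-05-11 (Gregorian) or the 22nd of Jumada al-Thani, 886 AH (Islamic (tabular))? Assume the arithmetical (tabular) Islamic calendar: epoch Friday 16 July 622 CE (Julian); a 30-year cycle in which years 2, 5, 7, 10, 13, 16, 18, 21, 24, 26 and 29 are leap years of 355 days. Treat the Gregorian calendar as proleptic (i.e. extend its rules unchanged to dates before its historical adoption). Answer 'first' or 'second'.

Converting both to JDN: 2266498 vs 2262223; the smaller is the second.

second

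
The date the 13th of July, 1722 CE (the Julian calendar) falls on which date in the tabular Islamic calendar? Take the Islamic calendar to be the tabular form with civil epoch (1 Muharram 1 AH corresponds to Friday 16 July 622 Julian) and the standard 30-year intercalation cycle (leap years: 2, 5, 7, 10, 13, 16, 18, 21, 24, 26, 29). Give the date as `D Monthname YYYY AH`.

10 Shawwal 1134 AH

Julian Day Number of the source date = 2350212.
Converting JDN 2350212 to the tabular Islamic calendar gives 10 Shawwal 1134 AH.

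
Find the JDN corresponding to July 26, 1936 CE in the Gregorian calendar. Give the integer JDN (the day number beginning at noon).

2428376

JDN 2451545 is 1 January 2000 CE (Gregorian); the target day is −23169 days from there, so JDN = 2428376.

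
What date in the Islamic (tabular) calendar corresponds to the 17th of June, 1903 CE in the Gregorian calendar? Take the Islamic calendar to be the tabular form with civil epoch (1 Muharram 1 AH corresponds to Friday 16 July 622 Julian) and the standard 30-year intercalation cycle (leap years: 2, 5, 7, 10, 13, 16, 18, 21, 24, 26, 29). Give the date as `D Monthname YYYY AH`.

Julian Day Number of the source date = 2416283.
Converting JDN 2416283 to the tabular Islamic calendar gives 21 Rabi' al-Awwal 1321 AH.

21 Rabi' al-Awwal 1321 AH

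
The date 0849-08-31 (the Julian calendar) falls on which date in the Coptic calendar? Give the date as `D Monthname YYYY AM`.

The source date corresponds to 4 September 849 in the proleptic Gregorian calendar (JDN 2031398).
That day falls on 3 Thout 566 AM in the Coptic calendar.

3 Thout 566 AM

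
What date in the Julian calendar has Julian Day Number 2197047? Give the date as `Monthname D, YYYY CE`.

March 10, 1303 CE

The proleptic Gregorian equivalent of JDN 2197047 is 18 March 1303.
In the Julian calendar that day is March 10, 1303 CE.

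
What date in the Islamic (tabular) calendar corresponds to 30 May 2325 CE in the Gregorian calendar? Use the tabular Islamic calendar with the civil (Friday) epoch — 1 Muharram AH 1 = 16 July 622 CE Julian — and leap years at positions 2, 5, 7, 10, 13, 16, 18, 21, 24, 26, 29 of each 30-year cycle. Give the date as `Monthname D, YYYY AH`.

Both dates share Julian Day Number 2570398; in the tabular Islamic calendar that is 16 Safar 1756 AH.

Safar 16, 1756 AH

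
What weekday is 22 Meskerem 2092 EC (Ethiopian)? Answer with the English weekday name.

Saturday

In the Gregorian calendar this is 3 October 2099 (JDN 2487980).
Since JDN mod 7 = 5 (0 = Monday), the day is Saturday.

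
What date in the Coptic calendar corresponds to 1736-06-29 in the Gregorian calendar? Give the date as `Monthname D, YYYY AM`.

Both dates share Julian Day Number 2355301; in the Coptic calendar that is 24 Paoni 1452 AM.

Paoni 24, 1452 AM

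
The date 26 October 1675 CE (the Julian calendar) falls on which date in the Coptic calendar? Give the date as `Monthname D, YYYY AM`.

Both dates share Julian Day Number 2333150; in the Coptic calendar that is 28 Paopi 1392 AM.

Paopi 28, 1392 AM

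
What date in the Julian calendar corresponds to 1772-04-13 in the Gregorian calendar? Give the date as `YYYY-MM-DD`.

For dates in this range the Gregorian date is 11 days ahead of the Julian.
13 April 1772 Gregorian − 11 days → 2 April 1772 Julian.

1772-04-02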